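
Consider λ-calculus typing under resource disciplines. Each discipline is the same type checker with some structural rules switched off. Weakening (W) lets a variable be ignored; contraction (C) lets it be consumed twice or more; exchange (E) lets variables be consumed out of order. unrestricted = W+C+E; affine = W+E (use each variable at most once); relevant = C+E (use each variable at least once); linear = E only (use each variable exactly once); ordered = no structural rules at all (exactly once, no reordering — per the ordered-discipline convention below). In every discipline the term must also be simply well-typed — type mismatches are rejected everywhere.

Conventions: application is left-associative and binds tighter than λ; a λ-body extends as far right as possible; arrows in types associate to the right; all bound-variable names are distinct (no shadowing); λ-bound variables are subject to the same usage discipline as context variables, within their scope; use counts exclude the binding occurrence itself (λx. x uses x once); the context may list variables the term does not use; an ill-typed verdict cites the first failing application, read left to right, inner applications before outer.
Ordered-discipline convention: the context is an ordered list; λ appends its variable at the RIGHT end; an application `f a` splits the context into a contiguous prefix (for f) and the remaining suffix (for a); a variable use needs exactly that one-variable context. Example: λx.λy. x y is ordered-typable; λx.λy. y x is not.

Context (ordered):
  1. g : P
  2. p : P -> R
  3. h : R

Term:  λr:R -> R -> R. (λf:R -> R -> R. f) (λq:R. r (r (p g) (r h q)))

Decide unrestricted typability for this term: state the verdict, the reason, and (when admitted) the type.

yes — simply typable at (R -> R -> R) -> R -> R -> R; W, C, E all held; term : (R -> R -> R) -> R -> R -> R
use counts: g: 1; p: 1; h: 1; r (bound): 3; f (bound): 1; q (bound): 1
uses in reading order: f, r, r, p, g, r, h, q
typing: the term checks, with type (R -> R -> R) -> R -> R -> R
summary: ordered ✗; linear ✗; affine ✗; relevant ✓; unrestricted ✓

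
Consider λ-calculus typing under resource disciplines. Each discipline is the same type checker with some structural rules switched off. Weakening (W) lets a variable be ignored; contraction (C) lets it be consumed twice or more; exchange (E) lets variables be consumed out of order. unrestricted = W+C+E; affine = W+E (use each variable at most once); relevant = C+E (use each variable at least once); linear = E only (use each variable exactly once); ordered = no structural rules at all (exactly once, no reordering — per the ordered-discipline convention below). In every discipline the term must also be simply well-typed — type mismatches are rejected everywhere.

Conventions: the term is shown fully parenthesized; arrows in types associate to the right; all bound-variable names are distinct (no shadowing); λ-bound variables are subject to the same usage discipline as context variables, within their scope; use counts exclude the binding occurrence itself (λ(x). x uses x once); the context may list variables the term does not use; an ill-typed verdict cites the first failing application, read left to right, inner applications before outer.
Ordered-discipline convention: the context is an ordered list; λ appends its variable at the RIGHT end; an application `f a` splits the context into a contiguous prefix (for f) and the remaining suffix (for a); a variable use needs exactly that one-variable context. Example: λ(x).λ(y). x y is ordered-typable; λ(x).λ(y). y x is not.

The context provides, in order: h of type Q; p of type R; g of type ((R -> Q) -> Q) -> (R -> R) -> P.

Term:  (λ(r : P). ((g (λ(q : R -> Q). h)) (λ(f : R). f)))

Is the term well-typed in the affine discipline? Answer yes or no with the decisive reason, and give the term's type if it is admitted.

yes — at most one use each (h, p, g, r, q, f); term : P -> P
variable uses: h: 1×; p: 0×; g: 1×; r [bound]: 0×; q [bound]: 0×; f [bound]: 1×
left-to-right use order: g, h, f
typing: the term checks, with type P -> P
across the five disciplines: ordered ✗; linear ✗; affine ✓; relevant ✗; unrestricted ✓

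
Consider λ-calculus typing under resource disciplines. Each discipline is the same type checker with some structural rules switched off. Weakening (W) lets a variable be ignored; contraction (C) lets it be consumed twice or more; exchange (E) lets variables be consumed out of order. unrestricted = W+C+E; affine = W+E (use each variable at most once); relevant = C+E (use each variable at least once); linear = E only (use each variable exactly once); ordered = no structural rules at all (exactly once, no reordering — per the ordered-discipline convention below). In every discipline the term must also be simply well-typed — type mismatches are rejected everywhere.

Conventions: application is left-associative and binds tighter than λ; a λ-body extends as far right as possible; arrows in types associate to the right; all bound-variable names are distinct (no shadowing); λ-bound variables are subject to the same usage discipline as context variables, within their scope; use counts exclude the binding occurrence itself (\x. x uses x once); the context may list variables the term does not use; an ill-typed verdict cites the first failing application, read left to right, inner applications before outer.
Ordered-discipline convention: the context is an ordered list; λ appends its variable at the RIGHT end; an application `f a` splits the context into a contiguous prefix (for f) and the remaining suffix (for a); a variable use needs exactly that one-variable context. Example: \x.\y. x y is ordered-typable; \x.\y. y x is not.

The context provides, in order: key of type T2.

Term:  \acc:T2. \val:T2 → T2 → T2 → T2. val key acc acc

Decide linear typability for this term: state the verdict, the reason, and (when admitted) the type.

no — acc ×2 used more than once (contraction)
variable uses: key: 1, acc (λ-bound): 2, val (λ-bound): 1
left-to-right use order: val, key, acc, acc
typing: well-typed at T2 → (T2 → T2 → T2 → T2) → T2
all disciplines: ordered ✗; linear ✗; affine ✗; relevant ✓; unrestricted ✓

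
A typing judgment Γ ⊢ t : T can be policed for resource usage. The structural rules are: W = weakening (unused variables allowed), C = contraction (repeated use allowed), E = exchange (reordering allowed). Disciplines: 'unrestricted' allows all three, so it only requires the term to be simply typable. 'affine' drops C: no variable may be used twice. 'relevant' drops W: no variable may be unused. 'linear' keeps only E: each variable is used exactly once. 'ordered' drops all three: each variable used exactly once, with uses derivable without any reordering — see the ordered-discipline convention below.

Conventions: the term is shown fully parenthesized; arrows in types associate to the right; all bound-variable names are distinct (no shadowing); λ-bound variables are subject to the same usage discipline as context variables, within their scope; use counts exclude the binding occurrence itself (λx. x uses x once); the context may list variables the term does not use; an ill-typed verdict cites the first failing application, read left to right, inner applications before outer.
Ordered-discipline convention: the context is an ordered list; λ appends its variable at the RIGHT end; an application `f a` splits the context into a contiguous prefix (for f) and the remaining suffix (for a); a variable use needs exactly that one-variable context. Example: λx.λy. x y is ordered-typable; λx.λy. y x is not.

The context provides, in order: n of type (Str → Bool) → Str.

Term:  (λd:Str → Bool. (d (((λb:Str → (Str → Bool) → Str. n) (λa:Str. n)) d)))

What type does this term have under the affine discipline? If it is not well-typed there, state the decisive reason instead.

not well-typed under affine — n ×2, d ×2 used more than once (contraction)
counts: n=2, d [bound]=2, b [bound]=0, a [bound]=0
use order (left to right): d, n, n, d
typing: ✓ — (Str → Bool) → Bool
summary: ordered ✗ · linear ✗ · affine ✗ · relevant ✗ · unrestricted ✓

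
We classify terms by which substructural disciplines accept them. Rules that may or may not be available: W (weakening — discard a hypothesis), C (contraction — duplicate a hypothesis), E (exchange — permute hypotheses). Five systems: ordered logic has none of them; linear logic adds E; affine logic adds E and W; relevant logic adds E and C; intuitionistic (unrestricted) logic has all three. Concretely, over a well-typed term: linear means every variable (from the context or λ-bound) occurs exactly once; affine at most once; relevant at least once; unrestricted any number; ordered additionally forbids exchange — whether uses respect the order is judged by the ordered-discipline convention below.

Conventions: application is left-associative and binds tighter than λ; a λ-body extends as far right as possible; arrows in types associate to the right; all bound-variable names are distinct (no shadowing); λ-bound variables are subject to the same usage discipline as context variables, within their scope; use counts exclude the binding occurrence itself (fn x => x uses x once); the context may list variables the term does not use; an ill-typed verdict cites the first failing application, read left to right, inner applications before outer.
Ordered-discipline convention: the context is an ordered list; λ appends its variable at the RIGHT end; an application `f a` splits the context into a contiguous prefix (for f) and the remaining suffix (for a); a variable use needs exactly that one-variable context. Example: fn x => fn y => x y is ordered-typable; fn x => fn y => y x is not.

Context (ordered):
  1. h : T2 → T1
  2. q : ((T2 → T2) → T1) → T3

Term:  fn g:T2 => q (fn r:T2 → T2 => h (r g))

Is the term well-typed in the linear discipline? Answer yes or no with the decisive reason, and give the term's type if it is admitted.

yes — each of h, q, g, r used exactly once; term : T2 → T3
use counts: h=1; q=1; g (λ-bound)=1; r (λ-bound)=1
order of uses: q, h, r, g
typing: ✓ — T2 → T3
per-discipline verdicts: ordered ✗, linear ✓, affine ✓, relevant ✓, unrestricted ✓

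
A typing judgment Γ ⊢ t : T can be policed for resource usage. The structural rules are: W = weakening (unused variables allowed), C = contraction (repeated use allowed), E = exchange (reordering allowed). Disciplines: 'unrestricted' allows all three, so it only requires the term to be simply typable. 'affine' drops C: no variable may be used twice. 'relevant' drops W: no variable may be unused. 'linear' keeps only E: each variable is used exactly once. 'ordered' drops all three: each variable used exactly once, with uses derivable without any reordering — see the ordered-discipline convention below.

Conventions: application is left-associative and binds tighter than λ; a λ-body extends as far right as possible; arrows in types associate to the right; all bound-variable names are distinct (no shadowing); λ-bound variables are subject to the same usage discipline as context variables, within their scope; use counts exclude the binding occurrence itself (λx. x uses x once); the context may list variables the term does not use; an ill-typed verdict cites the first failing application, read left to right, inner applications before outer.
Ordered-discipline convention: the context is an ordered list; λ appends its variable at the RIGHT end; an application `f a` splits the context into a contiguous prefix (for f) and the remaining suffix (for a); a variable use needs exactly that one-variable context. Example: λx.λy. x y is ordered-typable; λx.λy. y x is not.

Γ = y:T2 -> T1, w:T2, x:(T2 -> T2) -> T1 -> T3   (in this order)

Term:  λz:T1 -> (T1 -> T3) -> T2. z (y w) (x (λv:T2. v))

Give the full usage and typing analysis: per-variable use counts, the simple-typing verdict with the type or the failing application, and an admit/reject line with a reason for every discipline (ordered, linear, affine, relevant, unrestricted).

usage: y: 1×; w: 1×; x: 1×; z (bound): 1×; v (bound): 1×
order of uses: z, y, w, x, v
typing: ✓ — (T1 -> (T1 -> T3) -> T2) -> T2
ordered: ✗ — no ordered split (uses run z, y, w, x, v)
linear: ✓ — each of y, w, x, z, v used exactly once
affine: ✓ — none of y, w, x, z, v used more than once
relevant: ✓ — none of y, w, x, z, v goes unused
unrestricted: ✓ — well-typed at (T1 -> (T1 -> T3) -> T2) -> T2; no restrictions here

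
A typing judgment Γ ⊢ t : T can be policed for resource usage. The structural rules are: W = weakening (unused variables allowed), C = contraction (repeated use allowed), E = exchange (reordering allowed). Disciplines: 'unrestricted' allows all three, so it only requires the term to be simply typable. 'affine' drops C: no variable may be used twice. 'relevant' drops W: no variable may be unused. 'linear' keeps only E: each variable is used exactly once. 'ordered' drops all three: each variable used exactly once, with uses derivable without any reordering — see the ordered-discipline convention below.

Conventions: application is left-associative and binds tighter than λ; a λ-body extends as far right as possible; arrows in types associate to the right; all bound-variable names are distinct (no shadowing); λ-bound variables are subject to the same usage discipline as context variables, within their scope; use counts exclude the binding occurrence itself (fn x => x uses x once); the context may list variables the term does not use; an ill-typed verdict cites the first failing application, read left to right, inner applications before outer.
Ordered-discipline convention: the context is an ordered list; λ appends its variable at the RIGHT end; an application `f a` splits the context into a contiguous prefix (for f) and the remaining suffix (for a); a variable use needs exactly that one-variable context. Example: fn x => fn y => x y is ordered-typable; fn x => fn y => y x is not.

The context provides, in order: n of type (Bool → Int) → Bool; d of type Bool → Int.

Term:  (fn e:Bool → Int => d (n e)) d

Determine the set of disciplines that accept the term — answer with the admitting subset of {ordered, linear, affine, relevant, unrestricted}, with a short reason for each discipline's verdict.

admitting disciplines: relevant, unrestricted
usage: n: 1×; d: 2×; e (λ-bound): 1×
order of uses: d, n, e, d
typing: the term checks, with type Int
ordered ✗ (uses contraction: d ×2)
linear ✗ (uses contraction: d ×2)
affine ✗ (uses contraction: d ×2)
relevant ✓ (every one of n, d, e appears)
unrestricted ✓ (well-typed at Int; no restrictions here)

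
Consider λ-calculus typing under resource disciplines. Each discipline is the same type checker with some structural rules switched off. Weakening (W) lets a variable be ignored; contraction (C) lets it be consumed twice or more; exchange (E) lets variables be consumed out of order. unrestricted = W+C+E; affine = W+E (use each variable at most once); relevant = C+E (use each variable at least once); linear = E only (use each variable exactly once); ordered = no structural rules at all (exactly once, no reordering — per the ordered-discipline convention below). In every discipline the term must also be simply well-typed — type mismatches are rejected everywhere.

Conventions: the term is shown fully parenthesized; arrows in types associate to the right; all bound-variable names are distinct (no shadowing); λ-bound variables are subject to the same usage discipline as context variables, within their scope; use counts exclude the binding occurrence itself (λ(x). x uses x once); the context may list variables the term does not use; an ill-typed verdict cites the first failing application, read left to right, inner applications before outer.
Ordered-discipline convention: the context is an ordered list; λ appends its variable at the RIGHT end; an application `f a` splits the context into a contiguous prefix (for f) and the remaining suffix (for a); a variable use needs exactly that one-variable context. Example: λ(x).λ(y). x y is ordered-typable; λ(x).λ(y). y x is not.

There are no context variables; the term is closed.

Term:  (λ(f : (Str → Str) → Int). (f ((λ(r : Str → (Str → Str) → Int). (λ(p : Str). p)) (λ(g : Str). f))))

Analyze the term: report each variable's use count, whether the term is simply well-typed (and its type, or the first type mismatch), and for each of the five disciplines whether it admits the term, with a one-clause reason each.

variable uses: f (λ-bound)=2, r (λ-bound)=0, p (λ-bound)=1, g (λ-bound)=0
uses in reading order: f, p, f
typing: well-typed at ((Str → Str) → Int) → Int
ordered ✗ (repeated use of f ×2; r, g never used (weakening))
linear ✗ (repeated use of f ×2; r, g never used (weakening))
affine ✗ (repeated use of f ×2)
relevant ✗ (r, g never used (weakening))
unrestricted ✓ (simply typable at ((Str → Str) → Int) → Int; W, C, E all held)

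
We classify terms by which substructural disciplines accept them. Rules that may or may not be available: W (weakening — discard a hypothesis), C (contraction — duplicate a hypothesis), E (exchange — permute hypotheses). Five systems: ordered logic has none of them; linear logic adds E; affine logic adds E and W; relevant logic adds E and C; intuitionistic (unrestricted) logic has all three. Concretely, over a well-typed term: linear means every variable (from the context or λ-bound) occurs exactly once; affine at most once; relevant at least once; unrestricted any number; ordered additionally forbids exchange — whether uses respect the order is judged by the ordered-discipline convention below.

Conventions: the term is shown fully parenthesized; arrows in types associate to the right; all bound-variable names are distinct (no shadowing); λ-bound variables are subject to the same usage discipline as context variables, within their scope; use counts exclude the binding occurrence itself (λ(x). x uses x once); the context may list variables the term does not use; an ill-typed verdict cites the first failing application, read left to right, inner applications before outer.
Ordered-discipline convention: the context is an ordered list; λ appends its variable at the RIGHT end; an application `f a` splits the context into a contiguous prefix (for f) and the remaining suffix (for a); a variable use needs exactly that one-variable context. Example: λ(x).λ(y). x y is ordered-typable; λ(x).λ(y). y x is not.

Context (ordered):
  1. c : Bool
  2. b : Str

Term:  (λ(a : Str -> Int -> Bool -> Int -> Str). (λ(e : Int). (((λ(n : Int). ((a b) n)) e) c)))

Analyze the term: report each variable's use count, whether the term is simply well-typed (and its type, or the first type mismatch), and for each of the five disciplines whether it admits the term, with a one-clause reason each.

use counts: c=1; b=1; a [bound]=1; e [bound]=1; n [bound]=1
order of uses: a, b, n, e, c
typing: the term checks, with type (Str -> Int -> Bool -> Int -> Str) -> Int -> Int -> Str
ordered: ✗, use order a, b, n, e, c needs exchange
linear: ✓, exactly-once usage across c, b, a, e, n
affine: ✓, at most one use each (c, b, a, e, n)
relevant: ✓, at least one use each (c, b, a, e, n)
unrestricted: ✓, simply typable at (Str -> Int -> Bool -> Int -> Str) -> Int -> Int -> Str; W, C, E all held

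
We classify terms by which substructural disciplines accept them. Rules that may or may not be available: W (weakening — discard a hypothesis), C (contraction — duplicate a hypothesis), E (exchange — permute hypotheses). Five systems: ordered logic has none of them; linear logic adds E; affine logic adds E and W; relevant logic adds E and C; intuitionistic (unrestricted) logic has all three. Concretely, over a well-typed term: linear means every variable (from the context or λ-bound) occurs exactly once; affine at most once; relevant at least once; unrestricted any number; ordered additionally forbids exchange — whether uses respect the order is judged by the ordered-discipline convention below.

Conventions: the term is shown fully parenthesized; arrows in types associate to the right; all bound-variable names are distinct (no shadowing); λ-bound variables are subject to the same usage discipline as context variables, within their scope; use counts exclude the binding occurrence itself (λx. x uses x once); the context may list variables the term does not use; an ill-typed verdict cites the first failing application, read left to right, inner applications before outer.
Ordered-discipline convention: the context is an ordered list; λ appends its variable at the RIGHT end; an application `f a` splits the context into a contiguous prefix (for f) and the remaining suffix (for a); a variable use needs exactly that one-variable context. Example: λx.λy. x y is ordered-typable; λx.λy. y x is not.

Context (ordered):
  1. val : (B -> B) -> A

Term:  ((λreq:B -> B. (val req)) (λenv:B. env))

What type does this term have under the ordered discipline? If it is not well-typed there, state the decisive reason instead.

term : A
counts: val: 1×, req (bound): 1×, env (bound): 1×
use order (left to right): val, req, env
typing: well-typed at A
per-discipline verdicts: ordered ✓, linear ✓, affine ✓, relevant ✓, unrestricted ✓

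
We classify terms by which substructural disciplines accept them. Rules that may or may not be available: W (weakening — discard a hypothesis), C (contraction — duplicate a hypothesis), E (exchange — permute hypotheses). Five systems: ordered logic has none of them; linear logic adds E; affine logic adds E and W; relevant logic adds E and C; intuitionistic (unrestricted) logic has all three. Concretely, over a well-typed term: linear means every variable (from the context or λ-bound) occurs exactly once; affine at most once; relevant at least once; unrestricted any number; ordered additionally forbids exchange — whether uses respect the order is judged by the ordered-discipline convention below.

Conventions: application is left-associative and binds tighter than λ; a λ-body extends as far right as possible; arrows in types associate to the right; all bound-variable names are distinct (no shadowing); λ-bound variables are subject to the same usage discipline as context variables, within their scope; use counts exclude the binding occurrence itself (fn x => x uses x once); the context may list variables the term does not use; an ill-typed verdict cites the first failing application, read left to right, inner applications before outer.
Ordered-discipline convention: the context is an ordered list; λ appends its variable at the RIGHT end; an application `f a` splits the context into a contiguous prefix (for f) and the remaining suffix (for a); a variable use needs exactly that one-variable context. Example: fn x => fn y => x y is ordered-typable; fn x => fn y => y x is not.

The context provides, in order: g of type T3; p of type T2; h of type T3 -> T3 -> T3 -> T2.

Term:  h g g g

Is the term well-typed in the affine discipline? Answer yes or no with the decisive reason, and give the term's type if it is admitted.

no — repeated use of g ×3
variable uses: g: 3×; p: 0×; h: 1×
use order (left to right): h, g, g, g
typing: well-typed at T2
summary: ordered ✗ · linear ✗ · affine ✗ · relevant ✗ · unrestricted ✓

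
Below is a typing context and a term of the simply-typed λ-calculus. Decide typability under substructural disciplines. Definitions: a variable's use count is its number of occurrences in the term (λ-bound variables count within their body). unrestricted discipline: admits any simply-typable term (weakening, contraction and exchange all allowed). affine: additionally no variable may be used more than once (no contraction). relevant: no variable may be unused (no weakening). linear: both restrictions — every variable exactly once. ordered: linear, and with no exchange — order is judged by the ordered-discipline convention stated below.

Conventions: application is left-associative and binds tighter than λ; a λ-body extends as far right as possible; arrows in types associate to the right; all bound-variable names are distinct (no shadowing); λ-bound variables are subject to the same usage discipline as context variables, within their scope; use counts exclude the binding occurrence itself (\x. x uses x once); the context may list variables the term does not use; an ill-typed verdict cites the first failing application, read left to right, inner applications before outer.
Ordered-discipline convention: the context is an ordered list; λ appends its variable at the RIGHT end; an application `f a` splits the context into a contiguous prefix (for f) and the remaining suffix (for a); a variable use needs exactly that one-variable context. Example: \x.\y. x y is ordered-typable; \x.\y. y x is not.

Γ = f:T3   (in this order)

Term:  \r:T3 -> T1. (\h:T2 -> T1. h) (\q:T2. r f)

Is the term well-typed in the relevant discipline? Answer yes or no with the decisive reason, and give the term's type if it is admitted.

no — needs weakening: q unused
counts: f: 1, r (bound): 1, h (bound): 1, q (bound): 0
left-to-right use order: h, r, f
typing: ✓ — (T3 -> T1) -> T2 -> T1
per-discipline verdicts: ordered ✗; linear ✗; affine ✓; relevant ✗; unrestricted ✓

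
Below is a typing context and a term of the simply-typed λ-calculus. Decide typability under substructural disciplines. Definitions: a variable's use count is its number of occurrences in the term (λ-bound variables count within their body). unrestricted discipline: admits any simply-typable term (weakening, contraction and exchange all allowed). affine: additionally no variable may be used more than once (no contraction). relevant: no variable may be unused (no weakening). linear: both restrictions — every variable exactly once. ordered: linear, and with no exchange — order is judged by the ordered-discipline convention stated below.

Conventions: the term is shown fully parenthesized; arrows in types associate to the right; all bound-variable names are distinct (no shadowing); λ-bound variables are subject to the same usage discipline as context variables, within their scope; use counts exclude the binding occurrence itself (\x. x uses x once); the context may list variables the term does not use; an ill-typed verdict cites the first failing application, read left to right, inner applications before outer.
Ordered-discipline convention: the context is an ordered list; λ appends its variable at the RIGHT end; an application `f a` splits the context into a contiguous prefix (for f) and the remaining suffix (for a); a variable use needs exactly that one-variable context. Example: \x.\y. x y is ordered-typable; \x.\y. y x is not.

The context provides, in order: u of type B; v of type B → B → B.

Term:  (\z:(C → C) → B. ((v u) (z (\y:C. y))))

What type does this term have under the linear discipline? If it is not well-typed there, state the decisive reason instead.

term : ((C → C) → B) → B
use counts: u: 1, v: 1, z (bound): 1, y (bound): 1
use order (left to right): v, u, z, y
typing: well-typed — term : ((C → C) → B) → B
summary: ordered ✗ · linear ✓ · affine ✓ · relevant ✓ · unrestricted ✓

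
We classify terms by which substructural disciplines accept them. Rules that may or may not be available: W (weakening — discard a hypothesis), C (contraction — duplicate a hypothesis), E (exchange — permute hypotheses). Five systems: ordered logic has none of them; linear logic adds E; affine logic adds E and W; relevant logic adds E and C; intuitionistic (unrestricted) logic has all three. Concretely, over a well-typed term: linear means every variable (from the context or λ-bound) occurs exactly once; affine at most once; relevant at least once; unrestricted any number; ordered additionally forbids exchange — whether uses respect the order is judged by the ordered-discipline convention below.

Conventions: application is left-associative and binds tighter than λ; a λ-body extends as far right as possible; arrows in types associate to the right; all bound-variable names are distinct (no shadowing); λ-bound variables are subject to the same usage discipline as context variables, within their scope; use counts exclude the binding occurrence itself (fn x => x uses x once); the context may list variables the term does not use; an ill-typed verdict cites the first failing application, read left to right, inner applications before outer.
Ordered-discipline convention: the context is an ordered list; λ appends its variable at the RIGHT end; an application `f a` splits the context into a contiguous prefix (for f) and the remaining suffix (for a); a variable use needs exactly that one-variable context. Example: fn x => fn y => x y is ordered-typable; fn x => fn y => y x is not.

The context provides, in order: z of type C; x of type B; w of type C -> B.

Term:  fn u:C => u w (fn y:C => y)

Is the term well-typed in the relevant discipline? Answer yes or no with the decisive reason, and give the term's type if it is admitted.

no — fails simple typing
use counts: z: 0; x: 0; w: 1; u [bound]: 1; y [bound]: 1
order of uses: u, w, y
typing: ill-typed: applying a non-function (C)
across the five disciplines: ordered ✗ · linear ✗ · affine ✗ · relevant ✗ · unrestricted ✗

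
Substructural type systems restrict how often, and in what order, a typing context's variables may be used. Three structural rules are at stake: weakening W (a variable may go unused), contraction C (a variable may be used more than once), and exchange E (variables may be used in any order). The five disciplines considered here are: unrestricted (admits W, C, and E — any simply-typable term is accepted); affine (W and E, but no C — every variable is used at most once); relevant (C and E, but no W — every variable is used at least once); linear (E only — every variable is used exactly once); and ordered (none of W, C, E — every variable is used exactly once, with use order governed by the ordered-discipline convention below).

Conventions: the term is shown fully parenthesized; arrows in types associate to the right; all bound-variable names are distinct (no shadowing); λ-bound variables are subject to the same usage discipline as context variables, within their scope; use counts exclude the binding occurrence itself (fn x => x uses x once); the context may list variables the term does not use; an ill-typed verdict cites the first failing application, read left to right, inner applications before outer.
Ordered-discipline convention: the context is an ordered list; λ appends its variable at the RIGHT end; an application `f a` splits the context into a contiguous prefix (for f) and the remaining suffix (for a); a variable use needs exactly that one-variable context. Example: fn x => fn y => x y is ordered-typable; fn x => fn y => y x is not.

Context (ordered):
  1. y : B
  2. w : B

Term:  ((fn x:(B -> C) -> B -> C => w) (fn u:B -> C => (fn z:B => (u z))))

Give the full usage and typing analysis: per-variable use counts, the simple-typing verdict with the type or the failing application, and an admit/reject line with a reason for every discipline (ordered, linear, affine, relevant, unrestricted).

variable uses: y: 0; w: 1; x [bound]: 0; u [bound]: 1; z [bound]: 1
use order (left to right): w, u, z
typing: the term checks, with type B
ordered: ✗, needs weakening: y, x unused
linear: ✗, needs weakening: y, x unused
affine: ✓, no duplicate uses among y, w, x, u, z
relevant: ✗, needs weakening: y, x unused
unrestricted: ✓, well-typed at B; no restrictions here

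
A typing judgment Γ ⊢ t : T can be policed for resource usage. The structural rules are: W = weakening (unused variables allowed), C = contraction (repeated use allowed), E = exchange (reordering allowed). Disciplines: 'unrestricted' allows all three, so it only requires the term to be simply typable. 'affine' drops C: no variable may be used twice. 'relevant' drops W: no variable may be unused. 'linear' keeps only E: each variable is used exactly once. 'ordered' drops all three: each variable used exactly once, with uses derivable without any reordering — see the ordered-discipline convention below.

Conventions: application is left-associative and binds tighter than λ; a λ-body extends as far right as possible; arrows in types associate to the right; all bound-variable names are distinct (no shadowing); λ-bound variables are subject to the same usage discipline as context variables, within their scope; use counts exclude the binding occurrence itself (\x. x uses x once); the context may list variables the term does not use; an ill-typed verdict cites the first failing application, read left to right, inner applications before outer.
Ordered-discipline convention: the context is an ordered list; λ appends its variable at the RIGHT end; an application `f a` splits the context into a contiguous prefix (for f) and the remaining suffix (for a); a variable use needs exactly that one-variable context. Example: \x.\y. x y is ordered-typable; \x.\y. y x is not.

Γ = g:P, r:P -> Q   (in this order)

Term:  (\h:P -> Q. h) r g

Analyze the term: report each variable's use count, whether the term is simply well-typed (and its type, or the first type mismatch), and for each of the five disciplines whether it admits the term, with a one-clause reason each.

counts: g=1, r=1, h [bound]=1
use order (left to right): h, r, g
typing: well-typed — term : Q
ordered: ✗ — use order h, r, g needs exchange
linear: ✓ — g, r, h: one use apiece
affine: ✓ — at most one use each (g, r, h)
relevant: ✓ — at least one use each (g, r, h)
unrestricted: ✓ — type-checks (Q) and nothing is barred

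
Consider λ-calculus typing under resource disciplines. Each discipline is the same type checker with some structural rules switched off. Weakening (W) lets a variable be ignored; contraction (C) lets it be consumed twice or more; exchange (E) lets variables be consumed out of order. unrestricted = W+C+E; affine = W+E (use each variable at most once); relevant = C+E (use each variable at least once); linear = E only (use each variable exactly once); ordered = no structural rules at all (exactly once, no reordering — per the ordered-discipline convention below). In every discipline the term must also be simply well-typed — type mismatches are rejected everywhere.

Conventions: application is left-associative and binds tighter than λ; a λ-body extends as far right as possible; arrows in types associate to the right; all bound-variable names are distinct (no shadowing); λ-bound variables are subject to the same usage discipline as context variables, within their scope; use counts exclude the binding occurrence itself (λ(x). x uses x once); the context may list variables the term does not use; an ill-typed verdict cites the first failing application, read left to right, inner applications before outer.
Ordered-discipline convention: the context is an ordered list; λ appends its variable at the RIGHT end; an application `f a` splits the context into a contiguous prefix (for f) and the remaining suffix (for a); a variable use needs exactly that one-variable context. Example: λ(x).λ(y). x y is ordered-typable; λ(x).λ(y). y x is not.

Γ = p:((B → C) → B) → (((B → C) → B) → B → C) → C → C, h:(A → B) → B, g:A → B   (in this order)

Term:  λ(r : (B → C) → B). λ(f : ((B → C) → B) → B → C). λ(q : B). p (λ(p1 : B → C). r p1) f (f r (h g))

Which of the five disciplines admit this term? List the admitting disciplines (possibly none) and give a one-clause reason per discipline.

admitted in: unrestricted
usage: p: 1×; h: 1×; g: 1×; r [bound]: 2×; f [bound]: 2×; q [bound]: 0×; p1 [bound]: 1×
left-to-right use order: p, r, p1, f, f, r, h, g
typing: well-typed at ((B → C) → B) → (((B → C) → B) → B → C) → B → C
ordered: ✗, repeated use of r ×2, f ×2; q left unused
linear: ✗, repeated use of r ×2, f ×2; q left unused
affine: ✗, repeated use of r ×2, f ×2
relevant: ✗, q left unused
unrestricted: ✓, typability at ((B → C) → B) → (((B → C) → B) → B → C) → B → C is all that's needed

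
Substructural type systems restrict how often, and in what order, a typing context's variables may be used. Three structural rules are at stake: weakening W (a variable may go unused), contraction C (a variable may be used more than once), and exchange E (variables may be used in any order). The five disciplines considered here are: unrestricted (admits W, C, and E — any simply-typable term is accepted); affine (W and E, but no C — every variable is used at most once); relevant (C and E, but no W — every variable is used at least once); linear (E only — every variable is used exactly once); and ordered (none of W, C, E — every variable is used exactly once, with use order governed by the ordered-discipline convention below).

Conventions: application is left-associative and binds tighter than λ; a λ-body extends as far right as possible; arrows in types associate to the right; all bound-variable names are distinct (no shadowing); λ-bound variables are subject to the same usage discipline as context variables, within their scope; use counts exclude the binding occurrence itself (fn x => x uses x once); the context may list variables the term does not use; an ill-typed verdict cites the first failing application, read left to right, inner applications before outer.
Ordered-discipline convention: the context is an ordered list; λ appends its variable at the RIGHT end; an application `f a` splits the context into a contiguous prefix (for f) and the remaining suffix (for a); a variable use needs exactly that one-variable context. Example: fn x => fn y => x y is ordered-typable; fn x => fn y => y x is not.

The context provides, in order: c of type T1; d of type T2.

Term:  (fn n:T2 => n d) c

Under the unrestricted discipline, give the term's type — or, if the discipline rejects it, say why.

not well-typed under unrestricted — not simply typable
usage: c: 1, d: 1, n [bound]: 1
use order (left to right): n, d, c
typing: ill-typed: non-arrow in function slot: T2
across the five disciplines: ordered ✗, linear ✗, affine ✗, relevant ✗, unrestricted ✗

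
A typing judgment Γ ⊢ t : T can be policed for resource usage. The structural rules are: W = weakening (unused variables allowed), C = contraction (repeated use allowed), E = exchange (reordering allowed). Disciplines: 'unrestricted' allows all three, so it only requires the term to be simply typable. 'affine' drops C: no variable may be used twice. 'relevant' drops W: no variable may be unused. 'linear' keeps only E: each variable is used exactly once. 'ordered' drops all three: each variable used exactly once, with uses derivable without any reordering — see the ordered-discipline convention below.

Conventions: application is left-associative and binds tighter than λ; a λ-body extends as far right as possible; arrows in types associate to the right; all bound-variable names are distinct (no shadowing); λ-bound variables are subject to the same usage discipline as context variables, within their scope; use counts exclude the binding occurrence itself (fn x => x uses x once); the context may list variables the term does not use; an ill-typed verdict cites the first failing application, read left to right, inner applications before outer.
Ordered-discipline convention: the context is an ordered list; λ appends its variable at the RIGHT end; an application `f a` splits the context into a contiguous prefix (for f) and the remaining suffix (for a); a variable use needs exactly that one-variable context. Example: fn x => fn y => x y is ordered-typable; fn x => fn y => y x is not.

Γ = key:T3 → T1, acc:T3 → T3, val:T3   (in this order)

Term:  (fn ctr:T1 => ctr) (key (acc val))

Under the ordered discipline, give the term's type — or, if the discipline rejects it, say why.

term : T1
counts: key: 1×, acc: 1×, val: 1×, ctr (bound): 1×
uses in reading order: ctr, key, acc, val
typing: well-typed at T1
across the five disciplines: ordered ✓, linear ✓, affine ✓, relevant ✓, unrestricted ✓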